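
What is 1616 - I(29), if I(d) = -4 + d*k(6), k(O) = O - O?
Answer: 1620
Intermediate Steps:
k(O) = 0
I(d) = -4 (I(d) = -4 + d*0 = -4 + 0 = -4)
1616 - I(29) = 1616 - 1*(-4) = 1616 + 4 = 1620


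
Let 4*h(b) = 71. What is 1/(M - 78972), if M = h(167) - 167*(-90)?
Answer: -4/255697 ≈ -1.5644e-5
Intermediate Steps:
h(b) = 71/4 (h(b) = (¼)*71 = 71/4)
M = 60191/4 (M = 71/4 - 167*(-90) = 71/4 - 1*(-15030) = 71/4 + 15030 = 60191/4 ≈ 15048.)
1/(M - 78972) = 1/(60191/4 - 78972) = 1/(-255697/4) = -4/255697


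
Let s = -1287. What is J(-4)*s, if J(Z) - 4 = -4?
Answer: 0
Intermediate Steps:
J(Z) = 0 (J(Z) = 4 - 4 = 0)
J(-4)*s = 0*(-1287) = 0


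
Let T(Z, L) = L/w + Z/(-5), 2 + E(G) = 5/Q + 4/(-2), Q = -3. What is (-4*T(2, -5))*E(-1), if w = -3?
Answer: 1292/45 ≈ 28.711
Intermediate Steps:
E(G) = -17/3 (E(G) = -2 + (5/(-3) + 4/(-2)) = -2 + (5*(-1/3) + 4*(-1/2)) = -2 + (-5/3 - 2) = -2 - 11/3 = -17/3)
T(Z, L) = -L/3 - Z/5 (T(Z, L) = L/(-3) + Z/(-5) = L*(-1/3) + Z*(-1/5) = -L/3 - Z/5)
(-4*T(2, -5))*E(-1) = -4*(-1/3*(-5) - 1/5*2)*(-17/3) = -4*(5/3 - 2/5)*(-17/3) = -4*19/15*(-17/3) = -76/15*(-17/3) = 1292/45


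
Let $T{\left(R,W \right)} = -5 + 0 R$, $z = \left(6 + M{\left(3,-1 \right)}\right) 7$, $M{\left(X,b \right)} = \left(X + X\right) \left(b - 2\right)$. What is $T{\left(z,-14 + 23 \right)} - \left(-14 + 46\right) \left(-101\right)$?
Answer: $3227$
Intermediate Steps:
$M{\left(X,b \right)} = 2 X \left(-2 + b\right)$
$z = -84$ ($z = \left(6 + 2 \cdot 3 \left(-2 - 1\right)\right) 7 = \left(6 + 2 \cdot 3 \left(-3\right)\right) 7 = \left(6 - 18\right) 7 = \left(-12\right) 7 = -84$)
$T{\left(R,W \right)} = -5$ ($T{\left(R,W \right)} = -5 + 0 = -5$)
$T{\left(z,-14 + 23 \right)} - \left(-14 + 46\right) \left(-101\right) = -5 - \left(-14 + 46\right) \left(-101\right) = -5 - 32 \left(-101\right) = -5 - -3232 = -5 + 3232 = 3227$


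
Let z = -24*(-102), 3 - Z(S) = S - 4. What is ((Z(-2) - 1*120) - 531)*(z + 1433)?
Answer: -2491602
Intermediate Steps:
Z(S) = 7 - S (Z(S) = 3 - (S - 4) = 3 - (-4 + S) = 3 + (4 - S) = 7 - S)
z = 2448
((Z(-2) - 1*120) - 531)*(z + 1433) = (((7 - 1*(-2)) - 1*120) - 531)*(2448 + 1433) = (((7 + 2) - 120) - 531)*3881 = ((9 - 120) - 531)*3881 = (-111 - 531)*3881 = -642*3881 = -2491602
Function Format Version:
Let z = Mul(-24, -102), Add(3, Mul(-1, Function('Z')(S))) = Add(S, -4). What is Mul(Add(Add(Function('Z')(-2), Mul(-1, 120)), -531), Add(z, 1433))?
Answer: -2491602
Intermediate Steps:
Function('Z')(S) = Add(7, Mul(-1, S)) (Function('Z')(S) = Add(3, Mul(-1, Add(S, -4))) = Add(3, Mul(-1, Add(-4, S))) = Add(3, Add(4, Mul(-1, S))) = Add(7, Mul(-1, S)))
z = 2448
Mul(Add(Add(Function('Z')(-2), Mul(-1, 120)), -531), Add(z, 1433)) = Mul(Add(Add(Add(7, Mul(-1, -2)), Mul(-1, 120)), -531), Add(2448, 1433)) = Mul(Add(Add(Add(7, 2), -120), -531), 3881) = Mul(Add(Add(9, -120), -531), 3881) = Mul(Add(-111, -531), 3881) = Mul(-642, 3881) = -2491602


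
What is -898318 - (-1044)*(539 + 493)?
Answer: 179090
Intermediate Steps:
-898318 - (-1044)*(539 + 493) = -898318 - (-1044)*1032 = -898318 - 1*(-1077408) = -898318 + 1077408 = 179090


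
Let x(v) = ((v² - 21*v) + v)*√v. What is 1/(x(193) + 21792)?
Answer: -21792/214686395689 + 33389*√193/214686395689 ≈ 2.0591e-6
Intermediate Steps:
x(v) = √v*(v² - 20*v) (x(v) = (v² - 20*v)*√v = √v*(v² - 20*v))
1/(x(193) + 21792) = 1/(193^(3/2)*(-20 + 193) + 21792) = 1/((193*√193)*173 + 21792) = 1/(33389*√193 + 21792) = 1/(21792 + 33389*√193)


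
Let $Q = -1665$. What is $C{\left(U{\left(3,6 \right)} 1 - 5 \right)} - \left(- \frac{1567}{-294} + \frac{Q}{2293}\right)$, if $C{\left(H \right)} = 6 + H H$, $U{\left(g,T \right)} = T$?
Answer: $\frac{1615373}{674142} \approx 2.3962$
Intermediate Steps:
$C{\left(H \right)} = 6 + H^{2}$
$C{\left(U{\left(3,6 \right)} 1 - 5 \right)} - \left(- \frac{1567}{-294} + \frac{Q}{2293}\right) = \left(6 + \left(6 \cdot 1 - 5\right)^{2}\right) - \left(- \frac{1567}{-294} - \frac{1665}{2293}\right) = \left(6 + \left(6 - 5\right)^{2}\right) - \left(\left(-1567\right) \left(- \frac{1}{294}\right) - \frac{1665}{2293}\right) = \left(6 + 1^{2}\right) - \left(\frac{1567}{294} - \frac{1665}{2293}\right) = \left(6 + 1\right) - \frac{3103621}{674142} = 7 - \frac{3103621}{674142} = \frac{1615373}{674142}$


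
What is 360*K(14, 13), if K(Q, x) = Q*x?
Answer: 65520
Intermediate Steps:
360*K(14, 13) = 360*(14*13) = 360*182 = 65520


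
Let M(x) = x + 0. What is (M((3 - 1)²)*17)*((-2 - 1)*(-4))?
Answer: 816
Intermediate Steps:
M(x) = x
(M((3 - 1)²)*17)*((-2 - 1)*(-4)) = ((3 - 1)²*17)*((-2 - 1)*(-4)) = (2²*17)*(-3*(-4)) = (4*17)*12 = 68*12 = 816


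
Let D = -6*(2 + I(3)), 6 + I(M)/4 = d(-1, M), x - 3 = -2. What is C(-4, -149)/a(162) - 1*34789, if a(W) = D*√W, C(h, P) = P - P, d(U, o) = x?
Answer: -34789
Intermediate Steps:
x = 1 (x = 3 - 2 = 1)
d(U, o) = 1
I(M) = -20 (I(M) = -24 + 4*1 = -24 + 4 = -20)
C(h, P) = 0
D = 108 (D = -6*(2 - 20) = -6*(-18) = 108)
a(W) = 108*√W
C(-4, -149)/a(162) - 1*34789 = 0/((108*√162)) - 1*34789 = 0/((108*(9*√2))) - 34789 = 0/((972*√2)) - 34789 = 0*(√2/1944) - 34789 = 0 - 34789 = -34789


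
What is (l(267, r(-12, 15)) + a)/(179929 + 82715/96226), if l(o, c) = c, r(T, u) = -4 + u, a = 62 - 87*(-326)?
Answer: 2736186310/17313930669 ≈ 0.15803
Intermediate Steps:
a = 28424 (a = 62 + 28362 = 28424)
(l(267, r(-12, 15)) + a)/(179929 + 82715/96226) = ((-4 + 15) + 28424)/(179929 + 82715/96226) = (11 + 28424)/(179929 + 82715*(1/96226)) = 28435/(179929 + 82715/96226) = 28435/(17313930669/96226) = 28435*(96226/17313930669) = 2736186310/17313930669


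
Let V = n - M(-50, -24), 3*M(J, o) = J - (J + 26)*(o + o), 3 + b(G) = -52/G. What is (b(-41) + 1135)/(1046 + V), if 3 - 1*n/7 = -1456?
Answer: 139392/1434139 ≈ 0.097196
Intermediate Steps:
n = 10213 (n = 21 - 7*(-1456) = 21 + 10192 = 10213)
b(G) = -3 - 52/G
M(J, o) = J/3 - 2*o*(26 + J)/3 (M(J, o) = (J - (J + 26)*(o + o))/3 = (J - (26 + J)*2*o)/3 = (J - 2*o*(26 + J))/3 = J/3 - 2*o*(26 + J)/3)
V = 31841/3 (V = 10213 - (-52/3*(-24) + (1/3)*(-50) - 2/3*(-50)*(-24)) = 10213 - (416 - 50/3 - 800) = 10213 - 1*(-1202/3) = 10213 + 1202/3 = 31841/3 ≈ 10614.)
(b(-41) + 1135)/(1046 + V) = ((-3 - 52/(-41)) + 1135)/(1046 + 31841/3) = ((-3 - 52*(-1/41)) + 1135)/(34979/3) = ((-3 + 52/41) + 1135)*(3/34979) = (-71/41 + 1135)*(3/34979) = (46464/41)*(3/34979) = 139392/1434139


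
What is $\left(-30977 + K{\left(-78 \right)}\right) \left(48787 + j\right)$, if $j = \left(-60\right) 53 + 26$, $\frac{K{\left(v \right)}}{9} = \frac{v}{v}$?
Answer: $-1413162744$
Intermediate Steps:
$K{\left(v \right)} = 9$ ($K{\left(v \right)} = 9 \frac{v}{v} = 9 \cdot 1 = 9$)
$j = -3154$ ($j = -3180 + 26 = -3154$)
$\left(-30977 + K{\left(-78 \right)}\right) \left(48787 + j\right) = \left(-30977 + 9\right) \left(48787 - 3154\right) = \left(-30968\right) 45633 = -1413162744$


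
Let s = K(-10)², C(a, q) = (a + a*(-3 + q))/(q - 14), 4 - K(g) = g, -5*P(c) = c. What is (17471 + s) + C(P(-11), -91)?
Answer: 3092066/175 ≈ 17669.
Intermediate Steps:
P(c) = -c/5
K(g) = 4 - g
C(a, q) = (a + a*(-3 + q))/(-14 + q)
s = 196 (s = (4 - 1*(-10))² = (4 + 10)² = 14² = 196)
(17471 + s) + C(P(-11), -91) = (17471 + 196) + (-⅕*(-11))*(-2 - 91)/(-14 - 91) = 17667 + (11/5)*(-93)/(-105) = 17667 + (11/5)*(-1/105)*(-93) = 17667 + 341/175 = 3092066/175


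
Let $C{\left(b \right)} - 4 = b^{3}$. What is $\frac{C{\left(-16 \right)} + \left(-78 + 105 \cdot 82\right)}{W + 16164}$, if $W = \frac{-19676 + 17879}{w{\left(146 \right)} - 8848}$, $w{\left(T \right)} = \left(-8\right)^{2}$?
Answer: $\frac{13000320}{47328791} \approx 0.27468$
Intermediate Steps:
$w{\left(T \right)} = 64$
$C{\left(b \right)} = 4 + b^{3}$
$W = \frac{599}{2928}$ ($W = \frac{-19676 + 17879}{64 - 8848} = - \frac{1797}{-8784} = \left(-1797\right) \left(- \frac{1}{8784}\right) = \frac{599}{2928} \approx 0.20458$)
$\frac{C{\left(-16 \right)} + \left(-78 + 105 \cdot 82\right)}{W + 16164} = \frac{\left(4 + \left(-16\right)^{3}\right) + \left(-78 + 105 \cdot 82\right)}{\frac{599}{2928} + 16164} = \frac{\left(4 - 4096\right) + \left(-78 + 8610\right)}{\frac{47328791}{2928}} = \left(-4092 + 8532\right) \frac{2928}{47328791} = 4440 \cdot \frac{2928}{47328791} = \frac{13000320}{47328791}$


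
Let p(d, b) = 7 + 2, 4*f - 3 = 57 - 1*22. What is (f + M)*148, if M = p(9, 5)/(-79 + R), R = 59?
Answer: 6697/5 ≈ 1339.4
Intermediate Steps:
f = 19/2 (f = 3/4 + (57 - 1*22)/4 = 3/4 + (57 - 22)/4 = 3/4 + (1/4)*35 = 3/4 + 35/4 = 19/2 ≈ 9.5000)
p(d, b) = 9
M = -9/20 (M = 9/(-79 + 59) = 9/(-20) = 9*(-1/20) = -9/20 ≈ -0.45000)
(f + M)*148 = (19/2 - 9/20)*148 = (181/20)*148 = 6697/5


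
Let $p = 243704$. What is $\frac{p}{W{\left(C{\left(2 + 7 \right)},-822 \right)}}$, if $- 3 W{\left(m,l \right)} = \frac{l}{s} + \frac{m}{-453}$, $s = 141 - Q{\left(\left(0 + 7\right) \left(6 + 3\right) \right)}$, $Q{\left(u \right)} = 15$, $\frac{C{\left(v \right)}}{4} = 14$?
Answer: $\frac{2318356152}{21079} \approx 1.0998 \cdot 10^{5}$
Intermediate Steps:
$C{\left(v \right)} = 56$ ($C{\left(v \right)} = 4 \cdot 14 = 56$)
$s = 126$ ($s = 141 - 15 = 126$)
$W{\left(m,l \right)} = - \frac{l}{378} + \frac{m}{1359}$ ($W{\left(m,l \right)} = - \frac{\frac{l}{126} + \frac{m}{-453}}{3} = - \frac{l \frac{1}{126} + m \left(- \frac{1}{453}\right)}{3} = - \frac{\frac{l}{126} - \frac{m}{453}}{3} = - \frac{- \frac{m}{453} + \frac{l}{126}}{3} = - \frac{l}{378} + \frac{m}{1359}$)
$\frac{p}{W{\left(C{\left(2 + 7 \right)},-822 \right)}} = \frac{243704}{\left(- \frac{1}{378}\right) \left(-822\right) + \frac{1}{1359} \cdot 56} = \frac{243704}{\frac{137}{63} + \frac{56}{1359}} = \frac{243704}{\frac{21079}{9513}} = 243704 \cdot \frac{9513}{21079} = \frac{2318356152}{21079}$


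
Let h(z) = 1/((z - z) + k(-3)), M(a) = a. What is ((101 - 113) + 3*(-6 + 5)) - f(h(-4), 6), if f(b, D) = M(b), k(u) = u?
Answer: -44/3 ≈ -14.667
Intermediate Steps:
h(z) = -1/3 (h(z) = 1/((z - z) - 3) = 1/(0 - 3) = 1/(-3) = -1/3)
f(b, D) = b
((101 - 113) + 3*(-6 + 5)) - f(h(-4), 6) = ((101 - 113) + 3*(-6 + 5)) - 1*(-1/3) = (-12 + 3*(-1)) + 1/3 = (-12 - 3) + 1/3 = -15 + 1/3 = -44/3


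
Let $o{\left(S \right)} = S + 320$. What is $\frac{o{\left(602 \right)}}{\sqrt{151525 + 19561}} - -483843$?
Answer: $483843 + \frac{461 \sqrt{171086}}{85543} \approx 4.8385 \cdot 10^{5}$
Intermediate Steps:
$o{\left(S \right)} = 320 + S$
$\frac{o{\left(602 \right)}}{\sqrt{151525 + 19561}} - -483843 = \frac{320 + 602}{\sqrt{151525 + 19561}} - -483843 = \frac{922}{\sqrt{171086}} + 483843 = 922 \frac{\sqrt{171086}}{171086} + 483843 = \frac{461 \sqrt{171086}}{85543} + 483843 = 483843 + \frac{461 \sqrt{171086}}{85543}$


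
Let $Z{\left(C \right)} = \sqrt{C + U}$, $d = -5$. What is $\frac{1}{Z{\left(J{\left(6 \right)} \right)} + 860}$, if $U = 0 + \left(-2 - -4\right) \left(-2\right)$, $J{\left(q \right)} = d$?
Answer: $\frac{860}{739609} - \frac{3 i}{739609} \approx 0.0011628 - 4.0562 \cdot 10^{-6} i$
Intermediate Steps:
$J{\left(q \right)} = -5$
$U = -4$ ($U = 0 + \left(-2 + 4\right) \left(-2\right) = 0 + 2 \left(-2\right) = 0 - 4 = -4$)
$Z{\left(C \right)} = \sqrt{-4 + C}$ ($Z{\left(C \right)} = \sqrt{C - 4} = \sqrt{-4 + C}$)
$\frac{1}{Z{\left(J{\left(6 \right)} \right)} + 860} = \frac{1}{\sqrt{-4 - 5} + 860} = \frac{1}{\sqrt{-9} + 860} = \frac{1}{3 i + 860} = \frac{1}{860 + 3 i} = \frac{860 - 3 i}{739609}$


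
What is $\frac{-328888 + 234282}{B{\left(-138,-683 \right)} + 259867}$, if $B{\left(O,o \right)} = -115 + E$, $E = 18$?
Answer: $- \frac{47303}{129885} \approx -0.36419$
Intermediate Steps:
$B{\left(O,o \right)} = -97$ ($B{\left(O,o \right)} = -115 + 18 = -97$)
$\frac{-328888 + 234282}{B{\left(-138,-683 \right)} + 259867} = \frac{-328888 + 234282}{-97 + 259867} = - \frac{94606}{259770} = \left(-94606\right) \frac{1}{259770} = - \frac{47303}{129885}$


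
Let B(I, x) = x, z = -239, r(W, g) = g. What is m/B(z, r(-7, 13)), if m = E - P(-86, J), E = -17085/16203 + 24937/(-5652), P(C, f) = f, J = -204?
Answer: 6060523331/396843876 ≈ 15.272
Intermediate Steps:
E = -166872877/30526452 (E = -17085*1/16203 + 24937*(-1/5652) = -5695/5401 - 24937/5652 = -166872877/30526452 ≈ -5.4665)
m = 6060523331/30526452 (m = -166872877/30526452 - 1*(-204) = -166872877/30526452 + 204 = 6060523331/30526452 ≈ 198.53)
m/B(z, r(-7, 13)) = (6060523331/30526452)/13 = (6060523331/30526452)*(1/13) = 6060523331/396843876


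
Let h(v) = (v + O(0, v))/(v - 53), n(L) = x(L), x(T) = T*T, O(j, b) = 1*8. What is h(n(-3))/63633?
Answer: -17/2799852 ≈ -6.0718e-6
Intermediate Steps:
O(j, b) = 8
x(T) = T²
n(L) = L²
h(v) = (8 + v)/(-53 + v) (h(v) = (v + 8)/(v - 53) = (8 + v)/(-53 + v))
h(n(-3))/63633 = ((8 + (-3)²)/(-53 + (-3)²))/63633 = ((8 + 9)/(-53 + 9))*(1/63633) = (17/(-44))*(1/63633) = -1/44*17*(1/63633) = -17/44*1/63633 = -17/2799852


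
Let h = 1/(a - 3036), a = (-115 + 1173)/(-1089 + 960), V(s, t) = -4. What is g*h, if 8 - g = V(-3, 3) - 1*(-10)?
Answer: -129/196351 ≈ -0.00065699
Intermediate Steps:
a = -1058/129 (a = 1058/(-129) = 1058*(-1/129) = -1058/129 ≈ -8.2016)
g = 2 (g = 8 - (-4 - 1*(-10)) = 8 - (-4 + 10) = 8 - 1*6 = 8 - 6 = 2)
h = -129/392702 (h = 1/(-1058/129 - 3036) = 1/(-392702/129) = -129/392702 ≈ -0.00032849)
g*h = 2*(-129/392702) = -129/196351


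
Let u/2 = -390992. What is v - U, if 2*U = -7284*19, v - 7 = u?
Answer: -712779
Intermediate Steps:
u = -781984 (u = 2*(-390992) = -781984)
v = -781977 (v = 7 - 781984 = -781977)
U = -69198 (U = (-7284*19)/2 = (½)*(-138396) = -69198)
v - U = -781977 - 1*(-69198) = -781977 + 69198 = -712779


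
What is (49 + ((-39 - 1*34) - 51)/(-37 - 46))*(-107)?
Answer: -448437/83 ≈ -5402.9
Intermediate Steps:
(49 + ((-39 - 1*34) - 51)/(-37 - 46))*(-107) = (49 + ((-39 - 34) - 51)/(-83))*(-107) = (49 + (-73 - 51)*(-1/83))*(-107) = (49 - 124*(-1/83))*(-107) = (49 + 124/83)*(-107) = (4191/83)*(-107) = -448437/83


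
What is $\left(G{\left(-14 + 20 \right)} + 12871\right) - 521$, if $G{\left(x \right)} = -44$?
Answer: $12306$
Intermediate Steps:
$\left(G{\left(-14 + 20 \right)} + 12871\right) - 521 = \left(-44 + 12871\right) - 521 = 12827 - 521 = 12306$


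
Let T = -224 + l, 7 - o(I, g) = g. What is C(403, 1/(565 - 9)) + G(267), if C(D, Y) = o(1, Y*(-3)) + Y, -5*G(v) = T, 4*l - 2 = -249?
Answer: 178357/2780 ≈ 64.157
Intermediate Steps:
l = -247/4 (l = ½ + (¼)*(-249) = ½ - 249/4 = -247/4 ≈ -61.750)
o(I, g) = 7 - g
T = -1143/4 (T = -224 - 247/4 = -1143/4 ≈ -285.75)
G(v) = 1143/20 (G(v) = -⅕*(-1143/4) = 1143/20)
C(D, Y) = 7 + 4*Y (C(D, Y) = (7 - Y*(-3)) + Y = (7 - (-3)*Y) + Y = (7 + 3*Y) + Y = 7 + 4*Y)
C(403, 1/(565 - 9)) + G(267) = (7 + 4/(565 - 9)) + 1143/20 = (7 + 4/556) + 1143/20 = (7 + 4*(1/556)) + 1143/20 = (7 + 1/139) + 1143/20 = 974/139 + 1143/20 = 178357/2780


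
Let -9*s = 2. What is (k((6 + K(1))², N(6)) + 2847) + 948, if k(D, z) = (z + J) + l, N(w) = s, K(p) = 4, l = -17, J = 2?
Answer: 34018/9 ≈ 3779.8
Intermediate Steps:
s = -2/9 (s = -⅑*2 = -2/9 ≈ -0.22222)
N(w) = -2/9
k(D, z) = -15 + z (k(D, z) = (z + 2) - 17 = (2 + z) - 17 = -15 + z)
(k((6 + K(1))², N(6)) + 2847) + 948 = ((-15 - 2/9) + 2847) + 948 = (-137/9 + 2847) + 948 = 25486/9 + 948 = 34018/9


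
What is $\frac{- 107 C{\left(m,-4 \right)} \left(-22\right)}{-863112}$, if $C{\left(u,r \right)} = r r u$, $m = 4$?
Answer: $- \frac{18832}{107889} \approx -0.17455$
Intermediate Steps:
$C{\left(u,r \right)} = u r^{2}$ ($C{\left(u,r \right)} = r^{2} u = u r^{2}$)
$\frac{- 107 C{\left(m,-4 \right)} \left(-22\right)}{-863112} = \frac{- 107 \cdot 4 \left(-4\right)^{2} \left(-22\right)}{-863112} = - 107 \cdot 4 \cdot 16 \left(-22\right) \left(- \frac{1}{863112}\right) = \left(-107\right) 64 \left(-22\right) \left(- \frac{1}{863112}\right) = \left(-6848\right) \left(-22\right) \left(- \frac{1}{863112}\right) = 150656 \left(- \frac{1}{863112}\right) = - \frac{18832}{107889}$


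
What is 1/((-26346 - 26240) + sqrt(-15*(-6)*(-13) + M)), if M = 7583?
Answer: -52586/2765280983 - 11*sqrt(53)/2765280983 ≈ -1.9045e-5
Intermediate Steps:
1/((-26346 - 26240) + sqrt(-15*(-6)*(-13) + M)) = 1/((-26346 - 26240) + sqrt(-15*(-6)*(-13) + 7583)) = 1/(-52586 + sqrt(90*(-13) + 7583)) = 1/(-52586 + sqrt(-1170 + 7583)) = 1/(-52586 + sqrt(6413)) = 1/(-52586 + 11*sqrt(53))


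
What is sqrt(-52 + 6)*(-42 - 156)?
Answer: -198*I*sqrt(46) ≈ -1342.9*I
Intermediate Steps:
sqrt(-52 + 6)*(-42 - 156) = sqrt(-46)*(-198) = (I*sqrt(46))*(-198) = -198*I*sqrt(46)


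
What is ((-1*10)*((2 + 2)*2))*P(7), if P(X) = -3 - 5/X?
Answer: 2080/7 ≈ 297.14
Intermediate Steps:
P(X) = -3 - 5/X
((-1*10)*((2 + 2)*2))*P(7) = ((-1*10)*((2 + 2)*2))*(-3 - 5/7) = (-40*2)*(-3 - 5*⅐) = (-10*8)*(-3 - 5/7) = -80*(-26/7) = 2080/7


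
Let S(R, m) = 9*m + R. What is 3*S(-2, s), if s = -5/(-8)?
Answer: 87/8 ≈ 10.875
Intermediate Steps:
s = 5/8 (s = -5*(-1/8) = 5/8 ≈ 0.62500)
S(R, m) = R + 9*m
3*S(-2, s) = 3*(-2 + 9*(5/8)) = 3*(-2 + 45/8) = 3*(29/8) = 87/8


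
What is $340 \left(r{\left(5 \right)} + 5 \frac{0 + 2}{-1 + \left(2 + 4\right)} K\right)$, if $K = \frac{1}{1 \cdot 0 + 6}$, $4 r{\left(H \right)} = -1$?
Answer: $\frac{85}{3} \approx 28.333$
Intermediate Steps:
$r{\left(H \right)} = - \frac{1}{4}$ ($r{\left(H \right)} = \frac{1}{4} \left(-1\right) = - \frac{1}{4}$)
$K = \frac{1}{6}$ ($K = \frac{1}{0 + 6} = \frac{1}{6} \approx 0.16667$)
$340 \left(r{\left(5 \right)} + 5 \frac{0 + 2}{-1 + \left(2 + 4\right)} K\right) = 340 \left(- \frac{1}{4} + 5 \frac{0 + 2}{-1 + \left(2 + 4\right)} \frac{1}{6}\right) = 340 \left(- \frac{1}{4} + 5 \frac{2}{-1 + 6} \cdot \frac{1}{6}\right) = 340 \left(- \frac{1}{4} + 5 \cdot \frac{2}{5} \cdot \frac{1}{6}\right) = 340 \left(- \frac{1}{4} + 2 \cdot \frac{1}{6}\right) = 340 \left(- \frac{1}{4} + \frac{1}{3}\right) = 340 \cdot \frac{1}{12} = \frac{85}{3}$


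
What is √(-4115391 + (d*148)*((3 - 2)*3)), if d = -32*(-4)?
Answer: 3*I*√450951 ≈ 2014.6*I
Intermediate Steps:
d = 128
√(-4115391 + (d*148)*((3 - 2)*3)) = √(-4115391 + (128*148)*((3 - 2)*3)) = √(-4115391 + 18944*(1*3)) = √(-4115391 + 18944*3) = √(-4115391 + 56832) = √(-4058559) = 3*I*√450951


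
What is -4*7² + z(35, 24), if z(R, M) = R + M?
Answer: -137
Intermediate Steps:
z(R, M) = M + R
-4*7² + z(35, 24) = -4*7² + (24 + 35) = -4*49 + 59 = -196 + 59 = -137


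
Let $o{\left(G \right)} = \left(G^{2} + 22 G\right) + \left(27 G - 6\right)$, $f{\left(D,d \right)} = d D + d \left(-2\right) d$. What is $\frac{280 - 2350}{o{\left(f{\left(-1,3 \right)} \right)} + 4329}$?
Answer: $- \frac{46}{83} \approx -0.55422$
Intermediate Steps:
$f{\left(D,d \right)} = - 2 d^{2} + D d$ ($f{\left(D,d \right)} = D d + - 2 d d = D d - 2 d^{2} = - 2 d^{2} + D d$)
$o{\left(G \right)} = -6 + G^{2} + 49 G$ ($o{\left(G \right)} = \left(G^{2} + 22 G\right) + \left(-6 + 27 G\right) = -6 + G^{2} + 49 G$)
$\frac{280 - 2350}{o{\left(f{\left(-1,3 \right)} \right)} + 4329} = \frac{280 - 2350}{\left(-6 + \left(3 \left(-1 - 6\right)\right)^{2} + 49 \cdot 3 \left(-1 - 6\right)\right) + 4329} = - \frac{2070}{\left(-6 + \left(3 \left(-1 - 6\right)\right)^{2} + 49 \cdot 3 \left(-1 - 6\right)\right) + 4329} = - \frac{2070}{\left(-6 + \left(3 \left(-7\right)\right)^{2} + 49 \cdot 3 \left(-7\right)\right) + 4329} = - \frac{2070}{\left(-6 + \left(-21\right)^{2} + 49 \left(-21\right)\right) + 4329} = - \frac{2070}{\left(-6 + 441 - 1029\right) + 4329} = - \frac{2070}{-594 + 4329} = - \frac{2070}{3735} = \left(-2070\right) \frac{1}{3735} = - \frac{46}{83}$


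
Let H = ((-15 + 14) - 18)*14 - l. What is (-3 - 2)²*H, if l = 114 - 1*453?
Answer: 1825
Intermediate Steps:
l = -339 (l = 114 - 453 = -339)
H = 73 (H = ((-15 + 14) - 18)*14 - 1*(-339) = (-1 - 18)*14 + 339 = -19*14 + 339 = -266 + 339 = 73)
(-3 - 2)²*H = (-3 - 2)²*73 = (-5)²*73 = 25*73 = 1825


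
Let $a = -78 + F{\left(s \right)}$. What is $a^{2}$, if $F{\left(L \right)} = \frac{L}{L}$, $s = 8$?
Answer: $5929$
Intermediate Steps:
$F{\left(L \right)} = 1$
$a = -77$ ($a = -78 + 1 = -77$)
$a^{2} = \left(-77\right)^{2} = 5929$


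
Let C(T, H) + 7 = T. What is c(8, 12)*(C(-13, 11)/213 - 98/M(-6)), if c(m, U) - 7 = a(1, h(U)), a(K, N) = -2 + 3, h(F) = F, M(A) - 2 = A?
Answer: 41588/213 ≈ 195.25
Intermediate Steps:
C(T, H) = -7 + T
M(A) = 2 + A
a(K, N) = 1
c(m, U) = 8 (c(m, U) = 7 + 1 = 8)
c(8, 12)*(C(-13, 11)/213 - 98/M(-6)) = 8*((-7 - 13)/213 - 98/(2 - 6)) = 8*(-20*1/213 - 98/(-4)) = 8*(-20/213 - 98*(-1/4)) = 8*(-20/213 + 49/2) = 8*(10397/426) = 41588/213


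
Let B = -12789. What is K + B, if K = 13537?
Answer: 748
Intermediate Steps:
K + B = 13537 - 12789 = 748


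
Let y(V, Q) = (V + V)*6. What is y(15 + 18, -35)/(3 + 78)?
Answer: 44/9 ≈ 4.8889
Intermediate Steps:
y(V, Q) = 12*V (y(V, Q) = (2*V)*6 = 12*V)
y(15 + 18, -35)/(3 + 78) = (12*(15 + 18))/(3 + 78) = (12*33)/81 = 396*(1/81) = 44/9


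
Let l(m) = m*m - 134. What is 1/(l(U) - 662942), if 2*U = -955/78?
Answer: -24336/16135705511 ≈ -1.5082e-6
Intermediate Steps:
U = -955/156 (U = (-955/78)/2 = (-955*1/78)/2 = (1/2)*(-955/78) = -955/156 ≈ -6.1218)
l(m) = -134 + m**2 (l(m) = m**2 - 134 = -134 + m**2)
1/(l(U) - 662942) = 1/((-134 + (-955/156)**2) - 662942) = 1/((-134 + 912025/24336) - 662942) = 1/(-2348999/24336 - 662942) = 1/(-16135705511/24336) = -24336/16135705511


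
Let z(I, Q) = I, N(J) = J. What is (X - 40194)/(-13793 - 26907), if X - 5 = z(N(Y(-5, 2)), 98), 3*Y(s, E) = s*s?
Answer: 60271/61050 ≈ 0.98724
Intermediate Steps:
Y(s, E) = s²/3 (Y(s, E) = (s*s)/3 = s²/3)
X = 40/3 (X = 5 + (⅓)*(-5)² = 5 + (⅓)*25 = 5 + 25/3 = 40/3 ≈ 13.333)
(X - 40194)/(-13793 - 26907) = (40/3 - 40194)/(-13793 - 26907) = -120542/3/(-40700) = -120542/3*(-1/40700) = 60271/61050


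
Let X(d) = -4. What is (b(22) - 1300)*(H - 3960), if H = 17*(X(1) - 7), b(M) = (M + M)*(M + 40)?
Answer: -5921916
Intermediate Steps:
b(M) = 2*M*(40 + M) (b(M) = (2*M)*(40 + M) = 2*M*(40 + M))
H = -187 (H = 17*(-4 - 7) = 17*(-11) = -187)
(b(22) - 1300)*(H - 3960) = (2*22*(40 + 22) - 1300)*(-187 - 3960) = (2*22*62 - 1300)*(-4147) = (2728 - 1300)*(-4147) = 1428*(-4147) = -5921916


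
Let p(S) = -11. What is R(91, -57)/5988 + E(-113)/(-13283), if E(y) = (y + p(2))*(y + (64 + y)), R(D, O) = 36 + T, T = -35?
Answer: -120273661/79538604 ≈ -1.5121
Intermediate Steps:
R(D, O) = 1 (R(D, O) = 36 - 35 = 1)
E(y) = (-11 + y)*(64 + 2*y) (E(y) = (y - 11)*(y + (64 + y)) = (-11 + y)*(64 + 2*y))
R(91, -57)/5988 + E(-113)/(-13283) = 1/5988 + (-704 + 2*(-113)² + 42*(-113))/(-13283) = 1*(1/5988) + (-704 + 2*12769 - 4746)*(-1/13283) = 1/5988 + (-704 + 25538 - 4746)*(-1/13283) = 1/5988 + 20088*(-1/13283) = 1/5988 - 20088/13283 = -120273661/79538604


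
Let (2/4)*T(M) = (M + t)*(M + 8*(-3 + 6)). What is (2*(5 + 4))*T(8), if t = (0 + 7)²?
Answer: 65664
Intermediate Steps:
t = 49 (t = 7² = 49)
T(M) = 2*(24 + M)*(49 + M) (T(M) = 2*((M + 49)*(M + 8*(-3 + 6))) = 2*((49 + M)*(M + 8*3)) = 2*((49 + M)*(M + 24)) = 2*((49 + M)*(24 + M)) = 2*((24 + M)*(49 + M)) = 2*(24 + M)*(49 + M))
(2*(5 + 4))*T(8) = (2*(5 + 4))*(2352 + 2*8² + 146*8) = (2*9)*(2352 + 2*64 + 1168) = 18*(2352 + 128 + 1168) = 18*3648 = 65664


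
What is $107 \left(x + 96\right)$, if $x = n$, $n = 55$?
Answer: $16157$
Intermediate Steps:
$x = 55$
$107 \left(x + 96\right) = 107 \left(55 + 96\right) = 107 \cdot 151 = 16157$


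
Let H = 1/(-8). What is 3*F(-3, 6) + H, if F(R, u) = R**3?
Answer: -649/8 ≈ -81.125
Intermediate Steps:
H = -1/8 ≈ -0.12500
3*F(-3, 6) + H = 3*(-3)**3 - 1/8 = 3*(-27) - 1/8 = -81 - 1/8 = -649/8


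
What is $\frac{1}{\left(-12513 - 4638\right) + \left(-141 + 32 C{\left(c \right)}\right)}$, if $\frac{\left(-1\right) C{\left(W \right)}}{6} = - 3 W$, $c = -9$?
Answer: $- \frac{1}{22476} \approx -4.4492 \cdot 10^{-5}$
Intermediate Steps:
$C{\left(W \right)} = 18 W$ ($C{\left(W \right)} = - 6 \left(- 3 W\right) = 18 W$)
$\frac{1}{\left(-12513 - 4638\right) + \left(-141 + 32 C{\left(c \right)}\right)} = \frac{1}{\left(-12513 - 4638\right) + \left(-141 + 32 \cdot 18 \left(-9\right)\right)} = \frac{1}{-17151 + \left(-141 + 32 \left(-162\right)\right)} = \frac{1}{-17151 - 5325} = \frac{1}{-22476} = - \frac{1}{22476}$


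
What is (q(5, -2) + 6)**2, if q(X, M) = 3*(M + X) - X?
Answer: 100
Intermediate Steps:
q(X, M) = 2*X + 3*M (q(X, M) = (3*M + 3*X) - X = 2*X + 3*M)
(q(5, -2) + 6)**2 = ((2*5 + 3*(-2)) + 6)**2 = ((10 - 6) + 6)**2 = (4 + 6)**2 = 10**2 = 100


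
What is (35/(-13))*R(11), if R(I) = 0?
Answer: 0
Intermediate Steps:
(35/(-13))*R(11) = (35/(-13))*0 = -1/13*35*0 = -35/13*0 = 0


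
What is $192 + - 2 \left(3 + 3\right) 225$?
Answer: $-2508$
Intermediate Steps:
$192 + - 2 \left(3 + 3\right) 225 = 192 + \left(-2\right) 6 \cdot 225 = 192 - 2700 = -2508$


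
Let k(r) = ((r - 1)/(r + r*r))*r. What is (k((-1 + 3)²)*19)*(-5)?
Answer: -57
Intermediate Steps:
k(r) = r*(-1 + r)/(r + r²) (k(r) = ((-1 + r)/(r + r²))*r = r*(-1 + r)/(r + r²))
(k((-1 + 3)²)*19)*(-5) = (((-1 + (-1 + 3)²)/(1 + (-1 + 3)²))*19)*(-5) = (((-1 + 2²)/(1 + 2²))*19)*(-5) = (((-1 + 4)/(1 + 4))*19)*(-5) = ((3/5)*19)*(-5) = (((⅕)*3)*19)*(-5) = ((⅗)*19)*(-5) = (57/5)*(-5) = -57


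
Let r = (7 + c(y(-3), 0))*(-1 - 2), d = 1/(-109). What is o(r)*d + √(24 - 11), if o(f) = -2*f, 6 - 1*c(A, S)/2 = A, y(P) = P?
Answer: -150/109 + √13 ≈ 2.2294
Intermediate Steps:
c(A, S) = 12 - 2*A
d = -1/109 ≈ -0.0091743
r = -75 (r = (7 + (12 - 2*(-3)))*(-1 - 2) = (7 + (12 + 6))*(-3) = (7 + 18)*(-3) = 25*(-3) = -75)
o(r)*d + √(24 - 11) = -2*(-75)*(-1/109) + √(24 - 11) = 150*(-1/109) + √13 = -150/109 + √13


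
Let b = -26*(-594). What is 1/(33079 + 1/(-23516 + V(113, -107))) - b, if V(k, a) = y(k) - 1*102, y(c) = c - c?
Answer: -12065776651906/781259821 ≈ -15444.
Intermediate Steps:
y(c) = 0
V(k, a) = -102 (V(k, a) = 0 - 1*102 = 0 - 102 = -102)
b = 15444
1/(33079 + 1/(-23516 + V(113, -107))) - b = 1/(33079 + 1/(-23516 - 102)) - 1*15444 = 1/(33079 + 1/(-23618)) - 15444 = 1/(33079 - 1/23618) - 15444 = 1/(781259821/23618) - 15444 = 23618/781259821 - 15444 = -12065776651906/781259821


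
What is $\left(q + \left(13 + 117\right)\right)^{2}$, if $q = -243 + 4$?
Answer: $11881$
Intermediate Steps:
$q = -239$
$\left(q + \left(13 + 117\right)\right)^{2} = \left(-239 + \left(13 + 117\right)\right)^{2} = \left(-239 + 130\right)^{2} = \left(-109\right)^{2} = 11881$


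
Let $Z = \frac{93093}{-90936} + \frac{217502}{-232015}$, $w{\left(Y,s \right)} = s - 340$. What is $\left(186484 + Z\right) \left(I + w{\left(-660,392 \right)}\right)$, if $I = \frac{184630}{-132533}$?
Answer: $\frac{4398165258760654848833}{466041604388220} \approx 9.4373 \cdot 10^{6}$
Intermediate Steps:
$w{\left(Y,s \right)} = -340 + s$ ($w{\left(Y,s \right)} = s - 340 = -340 + s$)
$I = - \frac{184630}{132533}$ ($I = 184630 \left(- \frac{1}{132533}\right) = - \frac{184630}{132533} \approx -1.3931$)
$Z = - \frac{13792578089}{7032838680}$ ($Z = 93093 \left(- \frac{1}{90936}\right) + 217502 \left(- \frac{1}{232015}\right) = - \frac{31031}{30312} - \frac{217502}{232015} = - \frac{13792578089}{7032838680} \approx -1.9612$)
$\left(186484 + Z\right) \left(I + w{\left(-660,392 \right)}\right) = \left(186484 - \frac{13792578089}{7032838680}\right) \left(- \frac{184630}{132533} + \left(-340 + 392\right)\right) = \frac{1311498095823031 \left(- \frac{184630}{132533} + 52\right)}{7032838680} = \frac{1311498095823031}{7032838680} \cdot \frac{6707086}{132533} = \frac{4398165258760654848833}{466041604388220}$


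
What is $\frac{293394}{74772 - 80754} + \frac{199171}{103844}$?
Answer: $- \frac{4879294269}{103532468} \approx -47.128$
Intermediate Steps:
$\frac{293394}{74772 - 80754} + \frac{199171}{103844} = \frac{293394}{74772 - 80754} + 199171 \cdot \frac{1}{103844} = \frac{293394}{-5982} + \frac{199171}{103844} = 293394 \left(- \frac{1}{5982}\right) + \frac{199171}{103844} = - \frac{48899}{997} + \frac{199171}{103844} = - \frac{4879294269}{103532468}$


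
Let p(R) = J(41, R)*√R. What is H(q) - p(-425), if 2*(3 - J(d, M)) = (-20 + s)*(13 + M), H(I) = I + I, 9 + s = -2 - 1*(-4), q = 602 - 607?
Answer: -10 + 27795*I*√17 ≈ -10.0 + 1.146e+5*I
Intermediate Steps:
q = -5
s = -7 (s = -9 + (-2 - 1*(-4)) = -9 + (-2 + 4) = -9 + 2 = -7)
H(I) = 2*I
J(d, M) = 357/2 + 27*M/2 (J(d, M) = 3 - (-20 - 7)*(13 + M)/2 = 3 - (-27)*(13 + M)/2 = 3 - (-351 - 27*M)/2 = 3 + (351/2 + 27*M/2) = 357/2 + 27*M/2)
p(R) = √R*(357/2 + 27*R/2) (p(R) = (357/2 + 27*R/2)*√R = √R*(357/2 + 27*R/2))
H(q) - p(-425) = 2*(-5) - 3*√(-425)*(119 + 9*(-425))/2 = -10 - 3*5*I*√17*(119 - 3825)/2 = -10 - 3*5*I*√17*(-3706)/2 = -10 - (-27795)*I*√17 = -10 + 27795*I*√17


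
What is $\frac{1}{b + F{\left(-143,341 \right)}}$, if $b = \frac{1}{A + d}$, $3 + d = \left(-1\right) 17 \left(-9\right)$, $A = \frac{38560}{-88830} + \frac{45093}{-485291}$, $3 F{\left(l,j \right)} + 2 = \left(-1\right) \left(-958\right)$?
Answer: $\frac{1933062449205}{616015499666519} \approx 0.003138$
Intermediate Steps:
$F{\left(l,j \right)} = \frac{956}{3}$ ($F{\left(l,j \right)} = - \frac{2}{3} + \frac{\left(-1\right) \left(-958\right)}{3} = - \frac{2}{3} + \frac{1}{3} \cdot 958 = - \frac{2}{3} + \frac{958}{3} = \frac{956}{3}$)
$A = - \frac{2271843215}{4310839953}$ ($A = 38560 \left(- \frac{1}{88830}\right) + 45093 \left(- \frac{1}{485291}\right) = - \frac{3856}{8883} - \frac{45093}{485291} = - \frac{2271843215}{4310839953} \approx -0.52701$)
$d = 150$ ($d = -3 + \left(-1\right) 17 \left(-9\right) = -3 - -153 = -3 + 153 = 150$)
$b = \frac{4310839953}{644354149735}$ ($b = \frac{1}{- \frac{2271843215}{4310839953} + 150} = \frac{1}{\frac{644354149735}{4310839953}} = \frac{4310839953}{644354149735} \approx 0.0066902$)
$\frac{1}{b + F{\left(-143,341 \right)}} = \frac{1}{\frac{4310839953}{644354149735} + \frac{956}{3}} = \frac{1}{\frac{616015499666519}{1933062449205}} = \frac{1933062449205}{616015499666519}$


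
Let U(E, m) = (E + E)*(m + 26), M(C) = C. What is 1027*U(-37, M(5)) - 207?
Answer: -2356145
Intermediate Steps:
U(E, m) = 2*E*(26 + m) (U(E, m) = (2*E)*(26 + m) = 2*E*(26 + m))
1027*U(-37, M(5)) - 207 = 1027*(2*(-37)*(26 + 5)) - 207 = 1027*(2*(-37)*31) - 207 = 1027*(-2294) - 207 = -2355938 - 207 = -2356145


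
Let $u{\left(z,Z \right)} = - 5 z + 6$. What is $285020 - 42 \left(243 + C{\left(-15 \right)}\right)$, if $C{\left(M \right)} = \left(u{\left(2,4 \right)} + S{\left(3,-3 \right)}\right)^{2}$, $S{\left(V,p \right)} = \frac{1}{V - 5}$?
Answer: $\frac{547927}{2} \approx 2.7396 \cdot 10^{5}$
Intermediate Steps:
$S{\left(V,p \right)} = \frac{1}{-5 + V}$
$u{\left(z,Z \right)} = 6 - 5 z$
$C{\left(M \right)} = \frac{81}{4}$ ($C{\left(M \right)} = \left(\left(6 - 10\right) + \frac{1}{-5 + 3}\right)^{2} = \left(\left(6 - 10\right) + \frac{1}{-2}\right)^{2} = \left(-4 - \frac{1}{2}\right)^{2} = \left(- \frac{9}{2}\right)^{2} = \frac{81}{4}$)
$285020 - 42 \left(243 + C{\left(-15 \right)}\right) = 285020 - 42 \left(243 + \frac{81}{4}\right) = 285020 - 42 \cdot \frac{1053}{4} = 285020 - \frac{22113}{2} = \frac{547927}{2}$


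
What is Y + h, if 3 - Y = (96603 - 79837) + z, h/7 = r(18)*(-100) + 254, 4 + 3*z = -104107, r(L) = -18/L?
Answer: 61256/3 ≈ 20419.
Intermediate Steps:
z = -104111/3 (z = -4/3 + (1/3)*(-104107) = -4/3 - 104107/3 = -104111/3 ≈ -34704.)
h = 2478 (h = 7*(-18/18*(-100) + 254) = 7*(-18*1/18*(-100) + 254) = 7*(-1*(-100) + 254) = 7*(100 + 254) = 7*354 = 2478)
Y = 53822/3 (Y = 3 - ((96603 - 79837) - 104111/3) = 3 - (16766 - 104111/3) = 3 - 1*(-53813/3) = 3 + 53813/3 = 53822/3 ≈ 17941.)
Y + h = 53822/3 + 2478 = 61256/3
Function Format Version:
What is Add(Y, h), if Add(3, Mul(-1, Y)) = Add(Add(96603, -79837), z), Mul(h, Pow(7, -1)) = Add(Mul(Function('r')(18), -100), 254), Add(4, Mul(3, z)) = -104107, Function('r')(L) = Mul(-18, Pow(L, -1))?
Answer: Rational(61256, 3) ≈ 20419.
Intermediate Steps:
z = Rational(-104111, 3) (z = Add(Rational(-4, 3), Mul(Rational(1, 3), -104107)) = Add(Rational(-4, 3), Rational(-104107, 3)) = Rational(-104111, 3) ≈ -34704.)
h = 2478 (h = Mul(7, Add(Mul(Mul(-18, Pow(18, -1)), -100), 254)) = Mul(7, Add(Mul(Mul(-18, Rational(1, 18)), -100), 254)) = Mul(7, Add(Mul(-1, -100), 254)) = Mul(7, Add(100, 254)) = Mul(7, 354) = 2478)
Y = Rational(53822, 3) (Y = Add(3, Mul(-1, Add(Add(96603, -79837), Rational(-104111, 3)))) = Add(3, Mul(-1, Add(16766, Rational(-104111, 3)))) = Add(3, Mul(-1, Rational(-53813, 3))) = Add(3, Rational(53813, 3)) = Rational(53822, 3) ≈ 17941.)
Add(Y, h) = Add(Rational(53822, 3), 2478) = Rational(61256, 3)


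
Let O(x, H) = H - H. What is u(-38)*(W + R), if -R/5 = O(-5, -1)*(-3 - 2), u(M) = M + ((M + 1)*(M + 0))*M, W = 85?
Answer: -4544610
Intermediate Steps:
O(x, H) = 0
u(M) = M + M**2*(1 + M) (u(M) = M + ((1 + M)*M)*M = M + (M*(1 + M))*M = M + M**2*(1 + M))
R = 0 (R = -0*(-3 - 2) = -0*(-5) = -5*0 = 0)
u(-38)*(W + R) = (-38*(1 - 38 + (-38)**2))*(85 + 0) = -38*(1 - 38 + 1444)*85 = -38*1407*85 = -53466*85 = -4544610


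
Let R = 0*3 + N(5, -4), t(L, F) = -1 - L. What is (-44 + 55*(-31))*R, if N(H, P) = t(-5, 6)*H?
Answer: -34980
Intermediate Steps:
N(H, P) = 4*H (N(H, P) = (-1 - 1*(-5))*H = (-1 + 5)*H = 4*H)
R = 20 (R = 0*3 + 4*5 = 0 + 20 = 20)
(-44 + 55*(-31))*R = (-44 + 55*(-31))*20 = (-44 - 1705)*20 = -1749*20 = -34980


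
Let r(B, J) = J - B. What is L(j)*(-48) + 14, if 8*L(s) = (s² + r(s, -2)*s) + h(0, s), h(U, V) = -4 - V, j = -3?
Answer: -16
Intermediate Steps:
L(s) = -½ - s/8 + s²/8 + s*(-2 - s)/8 (L(s) = ((s² + (-2 - s)*s) + (-4 - s))/8 = ((s² + s*(-2 - s)) + (-4 - s))/8 = (-4 + s² - s + s*(-2 - s))/8 = -½ - s/8 + s²/8 + s*(-2 - s)/8)
L(j)*(-48) + 14 = (-½ - 3/8*(-3))*(-48) + 14 = (-½ + 9/8)*(-48) + 14 = (5/8)*(-48) + 14 = -30 + 14 = -16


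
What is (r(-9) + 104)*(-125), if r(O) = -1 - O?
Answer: -14000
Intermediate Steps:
(r(-9) + 104)*(-125) = ((-1 - 1*(-9)) + 104)*(-125) = ((-1 + 9) + 104)*(-125) = (8 + 104)*(-125) = 112*(-125) = -14000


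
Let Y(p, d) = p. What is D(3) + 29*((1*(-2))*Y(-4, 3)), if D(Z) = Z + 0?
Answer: 235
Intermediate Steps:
D(Z) = Z
D(3) + 29*((1*(-2))*Y(-4, 3)) = 3 + 29*((1*(-2))*(-4)) = 3 + 29*(-2*(-4)) = 3 + 29*8 = 3 + 232 = 235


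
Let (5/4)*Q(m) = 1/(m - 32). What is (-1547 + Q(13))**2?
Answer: 21599886961/9025 ≈ 2.3933e+6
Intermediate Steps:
Q(m) = 4/(5*(-32 + m)) (Q(m) = 4/(5*(m - 32)) = 4/(5*(-32 + m)))
(-1547 + Q(13))**2 = (-1547 + 4/(5*(-32 + 13)))**2 = (-1547 + (4/5)/(-19))**2 = (-1547 + (4/5)*(-1/19))**2 = (-1547 - 4/95)**2 = (-146969/95)**2 = 21599886961/9025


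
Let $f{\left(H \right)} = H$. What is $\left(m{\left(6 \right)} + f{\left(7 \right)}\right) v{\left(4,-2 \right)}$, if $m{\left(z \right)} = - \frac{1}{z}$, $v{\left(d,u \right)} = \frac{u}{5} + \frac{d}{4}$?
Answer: $\frac{41}{10} \approx 4.1$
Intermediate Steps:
$v{\left(d,u \right)} = \frac{d}{4} + \frac{u}{5}$ ($v{\left(d,u \right)} = u \frac{1}{5} + d \frac{1}{4} = \frac{u}{5} + \frac{d}{4} = \frac{d}{4} + \frac{u}{5}$)
$\left(m{\left(6 \right)} + f{\left(7 \right)}\right) v{\left(4,-2 \right)} = \left(- \frac{1}{6} + 7\right) \left(\frac{1}{4} \cdot 4 + \frac{1}{5} \left(-2\right)\right) = \left(\left(-1\right) \frac{1}{6} + 7\right) \left(1 - \frac{2}{5}\right) = \left(- \frac{1}{6} + 7\right) \frac{3}{5} = \frac{41}{6} \cdot \frac{3}{5} = \frac{41}{10}$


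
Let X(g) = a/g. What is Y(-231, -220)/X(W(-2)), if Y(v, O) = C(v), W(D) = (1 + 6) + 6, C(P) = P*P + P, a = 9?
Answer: 230230/3 ≈ 76743.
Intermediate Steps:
C(P) = P + P**2 (C(P) = P**2 + P = P + P**2)
W(D) = 13 (W(D) = 7 + 6 = 13)
Y(v, O) = v*(1 + v)
X(g) = 9/g
Y(-231, -220)/X(W(-2)) = (-231*(1 - 231))/((9/13)) = (-231*(-230))/((9*(1/13))) = 53130/(9/13) = 53130*(13/9) = 230230/3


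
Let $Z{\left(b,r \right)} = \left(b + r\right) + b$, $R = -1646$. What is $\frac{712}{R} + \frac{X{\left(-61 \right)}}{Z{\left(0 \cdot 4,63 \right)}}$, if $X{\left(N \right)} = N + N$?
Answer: $- \frac{122834}{51849} \approx -2.3691$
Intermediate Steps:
$X{\left(N \right)} = 2 N$
$Z{\left(b,r \right)} = r + 2 b$
$\frac{712}{R} + \frac{X{\left(-61 \right)}}{Z{\left(0 \cdot 4,63 \right)}} = \frac{712}{-1646} + \frac{2 \left(-61\right)}{63 + 2 \cdot 0 \cdot 4} = 712 \left(- \frac{1}{1646}\right) - \frac{122}{63 + 2 \cdot 0} = - \frac{356}{823} - \frac{122}{63 + 0} = - \frac{356}{823} - \frac{122}{63} = - \frac{122834}{51849}$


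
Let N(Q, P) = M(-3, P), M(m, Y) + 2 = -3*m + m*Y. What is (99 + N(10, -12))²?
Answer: 20164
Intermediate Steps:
M(m, Y) = -2 - 3*m + Y*m (M(m, Y) = -2 + (-3*m + m*Y) = -2 + (-3*m + Y*m) = -2 - 3*m + Y*m)
N(Q, P) = 7 - 3*P (N(Q, P) = -2 - 3*(-3) + P*(-3) = -2 + 9 - 3*P = 7 - 3*P)
(99 + N(10, -12))² = (99 + (7 - 3*(-12)))² = (99 + (7 + 36))² = (99 + 43)² = 142² = 20164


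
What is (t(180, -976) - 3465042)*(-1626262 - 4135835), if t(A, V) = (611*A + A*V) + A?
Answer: 20343440708514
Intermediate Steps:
t(A, V) = 612*A + A*V
(t(180, -976) - 3465042)*(-1626262 - 4135835) = (180*(612 - 976) - 3465042)*(-1626262 - 4135835) = (180*(-364) - 3465042)*(-5762097) = (-65520 - 3465042)*(-5762097) = -3530562*(-5762097) = 20343440708514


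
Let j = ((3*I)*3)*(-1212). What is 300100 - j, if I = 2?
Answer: 321916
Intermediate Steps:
j = -21816 (j = ((3*2)*3)*(-1212) = (6*3)*(-1212) = 18*(-1212) = -21816)
300100 - j = 300100 - 1*(-21816) = 300100 + 21816 = 321916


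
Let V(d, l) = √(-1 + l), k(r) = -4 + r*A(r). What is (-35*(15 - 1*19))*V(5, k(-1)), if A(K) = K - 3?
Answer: 140*I ≈ 140.0*I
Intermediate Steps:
A(K) = -3 + K
k(r) = -4 + r*(-3 + r)
(-35*(15 - 1*19))*V(5, k(-1)) = (-35*(15 - 1*19))*√(-1 + (-4 - (-3 - 1))) = (-35*(15 - 19))*√(-1 + (-4 - 1*(-4))) = (-35*(-4))*√(-1 + (-4 + 4)) = 140*√(-1 + 0) = 140*√(-1) = 140*I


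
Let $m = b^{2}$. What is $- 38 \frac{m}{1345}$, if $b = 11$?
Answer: $- \frac{4598}{1345} \approx -3.4186$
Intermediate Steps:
$m = 121$ ($m = 11^{2} = 121$)
$- 38 \frac{m}{1345} = - 38 \cdot \frac{121}{1345} = - 38 \cdot 121 \cdot \frac{1}{1345} = \left(-38\right) \frac{121}{1345} = - \frac{4598}{1345}$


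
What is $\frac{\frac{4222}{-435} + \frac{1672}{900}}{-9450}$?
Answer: $\frac{25604}{30830625} \approx 0.00083047$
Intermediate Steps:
$\frac{\frac{4222}{-435} + \frac{1672}{900}}{-9450} = \left(4222 \left(- \frac{1}{435}\right) + 1672 \cdot \frac{1}{900}\right) \left(- \frac{1}{9450}\right) = \left(- \frac{4222}{435} + \frac{418}{225}\right) \left(- \frac{1}{9450}\right) = \left(- \frac{51208}{6525}\right) \left(- \frac{1}{9450}\right) = \frac{25604}{30830625}$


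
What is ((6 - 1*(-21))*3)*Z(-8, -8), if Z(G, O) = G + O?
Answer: -1296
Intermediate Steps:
((6 - 1*(-21))*3)*Z(-8, -8) = ((6 - 1*(-21))*3)*(-8 - 8) = ((6 + 21)*3)*(-16) = (27*3)*(-16) = 81*(-16) = -1296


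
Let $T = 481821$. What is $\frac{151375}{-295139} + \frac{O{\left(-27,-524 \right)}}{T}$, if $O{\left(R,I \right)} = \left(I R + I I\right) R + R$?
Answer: $- \frac{791237954600}{47401389373} \approx -16.692$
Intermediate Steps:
$O{\left(R,I \right)} = R + R \left(I^{2} + I R\right)$ ($O{\left(R,I \right)} = \left(I R + I^{2}\right) R + R = \left(I^{2} + I R\right) R + R = R \left(I^{2} + I R\right) + R = R + R \left(I^{2} + I R\right)$)
$\frac{151375}{-295139} + \frac{O{\left(-27,-524 \right)}}{T} = \frac{151375}{-295139} + \frac{\left(-27\right) \left(1 + \left(-524\right)^{2} - -14148\right)}{481821} = 151375 \left(- \frac{1}{295139}\right) + - 27 \left(1 + 274576 + 14148\right) \frac{1}{481821} = - \frac{151375}{295139} + \left(-27\right) 288725 \cdot \frac{1}{481821} = - \frac{151375}{295139} - \frac{2598525}{160607} = - \frac{791237954600}{47401389373}$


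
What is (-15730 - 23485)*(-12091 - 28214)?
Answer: 1580560575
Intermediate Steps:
(-15730 - 23485)*(-12091 - 28214) = -39215*(-40305) = 1580560575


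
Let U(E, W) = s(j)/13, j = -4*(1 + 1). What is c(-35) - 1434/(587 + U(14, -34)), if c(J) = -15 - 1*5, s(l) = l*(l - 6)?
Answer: -57834/2581 ≈ -22.408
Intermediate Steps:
j = -8 (j = -4*2 = -8)
s(l) = l*(-6 + l)
c(J) = -20 (c(J) = -15 - 5 = -20)
U(E, W) = 112/13 (U(E, W) = -8*(-6 - 8)/13 = -8*(-14)*(1/13) = 112*(1/13) = 112/13)
c(-35) - 1434/(587 + U(14, -34)) = -20 - 1434/(587 + 112/13) = -20 - 1434/(7743/13) = -20 + (13/7743)*(-1434) = -20 - 6214/2581 = -57834/2581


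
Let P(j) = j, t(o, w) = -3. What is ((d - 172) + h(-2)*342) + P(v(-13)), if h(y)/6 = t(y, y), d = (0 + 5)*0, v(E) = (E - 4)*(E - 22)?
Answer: -5733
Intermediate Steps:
v(E) = (-22 + E)*(-4 + E) (v(E) = (-4 + E)*(-22 + E) = (-22 + E)*(-4 + E))
d = 0 (d = 5*0 = 0)
h(y) = -18 (h(y) = 6*(-3) = -18)
((d - 172) + h(-2)*342) + P(v(-13)) = ((0 - 172) - 18*342) + (88 + (-13)² - 26*(-13)) = (-172 - 6156) + (88 + 169 + 338) = -6328 + 595 = -5733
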